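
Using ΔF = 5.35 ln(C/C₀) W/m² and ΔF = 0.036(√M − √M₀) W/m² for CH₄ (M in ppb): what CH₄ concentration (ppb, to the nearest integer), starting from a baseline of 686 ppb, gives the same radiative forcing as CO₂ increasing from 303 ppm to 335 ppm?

M ≈ 1690 ppb

CO₂ forcing: 5.35 × ln(335/303) = 5.35 × 0.100398 = 0.53713 W/m².
Set 0.036(√M − √686) = 0.53713: √M = 0.53713/0.036 + √686 = 14.9203 + 26.1916 = 41.1119.
M = (41.1119)² = 1690.19 ppb.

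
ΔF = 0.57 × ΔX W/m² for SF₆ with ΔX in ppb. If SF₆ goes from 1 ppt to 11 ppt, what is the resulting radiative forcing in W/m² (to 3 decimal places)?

ΔF = 0.006 W/m²

SF₆: Δ = 11 − 1 = 10 ppt = 0.010 ppb; ΔF = 0.57 × 0.010 = 0.0057 W/m².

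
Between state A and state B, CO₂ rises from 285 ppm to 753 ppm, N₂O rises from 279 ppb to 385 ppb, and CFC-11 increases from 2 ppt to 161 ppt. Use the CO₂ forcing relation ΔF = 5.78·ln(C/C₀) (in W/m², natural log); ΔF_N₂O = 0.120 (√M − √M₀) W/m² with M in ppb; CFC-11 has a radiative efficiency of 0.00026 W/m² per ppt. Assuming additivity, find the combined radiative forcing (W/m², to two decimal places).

CO₂: 5.78 × ln(753/285) = 5.78 × ln(2.64211) = 5.78 × 0.97158 = 5.6157 W/m².
N₂O: 0.120 × (√385 − √279) = 0.120 × (19.6214 − 16.7033) = 0.120 × 2.9181 = 0.3502 W/m².
CFC-11: ΔF = 0.00026 × (161 − 2) = 0.00026 × 159 = 0.0413 W/m².
Total ΔF = 5.6157 + 0.3502 + 0.0413 = 6.0072 W/m².

ΔF = 6.01 W/m²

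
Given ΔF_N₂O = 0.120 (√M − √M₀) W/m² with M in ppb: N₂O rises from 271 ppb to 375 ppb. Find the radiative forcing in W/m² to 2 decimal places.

N₂O: 0.120 × (√375 − √271) = 0.120 × (19.3649 − 16.4621) = 0.120 × 2.9028 = 0.3483 W/m².

ΔF = 0.35 W/m²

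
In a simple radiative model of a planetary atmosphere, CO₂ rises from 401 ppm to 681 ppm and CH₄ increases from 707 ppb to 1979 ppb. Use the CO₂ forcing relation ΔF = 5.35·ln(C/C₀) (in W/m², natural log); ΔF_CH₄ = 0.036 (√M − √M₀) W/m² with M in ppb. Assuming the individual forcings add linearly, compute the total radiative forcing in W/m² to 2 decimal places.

ΔF = 3.48 W/m²

CO₂: 5.35 × ln(681/401) = 5.35 × ln(1.69825) = 5.35 × 0.52960 = 2.8334 W/m².
CH₄: 0.036 × (√1979 − √707) = 0.036 × (44.4860 − 26.5895) = 0.036 × 17.8965 = 0.6443 W/m².
Total ΔF = 2.8334 + 0.6443 = 3.4777 W/m².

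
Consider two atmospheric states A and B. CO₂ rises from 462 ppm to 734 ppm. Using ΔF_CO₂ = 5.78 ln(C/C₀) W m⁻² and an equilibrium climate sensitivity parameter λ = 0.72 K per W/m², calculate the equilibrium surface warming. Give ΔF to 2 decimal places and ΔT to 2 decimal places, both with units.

ΔF = 2.68 W/m²; ΔT = 1.93 K

CO₂: 5.78 × ln(734/462) = 5.78 × ln(1.58874) = 5.78 × 0.46294 = 2.6758 W/m².
ΔT = λ ΔF = 0.72 × 2.68 = 1.9296 K.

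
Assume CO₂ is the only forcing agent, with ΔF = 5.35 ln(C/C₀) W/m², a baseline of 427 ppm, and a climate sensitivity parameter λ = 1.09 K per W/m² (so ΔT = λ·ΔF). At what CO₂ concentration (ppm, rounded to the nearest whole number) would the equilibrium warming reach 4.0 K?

Required forcing: ΔF = ΔT/λ = 4.0/1.09 = 3.6697 W/m².
Then ln(C/427) = ΔF/5.35 = 3.6697/5.35 = 0.68593.
So C = 427 × e^0.68593 = 427 × 1.98562 = 847.86 ppm.

C ≈ 848 ppm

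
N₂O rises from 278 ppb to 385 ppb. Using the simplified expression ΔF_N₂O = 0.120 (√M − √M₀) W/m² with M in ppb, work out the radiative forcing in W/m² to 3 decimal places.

N₂O: 0.120 × (√385 − √278) = 0.120 × (19.6214 − 16.6733) = 0.120 × 2.9481 = 0.3538 W/m².

ΔF = 0.354 W/m²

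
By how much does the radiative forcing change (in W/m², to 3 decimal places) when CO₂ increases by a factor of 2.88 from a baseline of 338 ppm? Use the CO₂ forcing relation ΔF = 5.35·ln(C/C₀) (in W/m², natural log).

ΔF = 5.659 W/m²

Because the forcing depends only on the ratio C/C₀, the initial concentration does not enter.
ΔF = 5.35 × ln(2.88) = 5.35 × 1.05779 = 5.6592 W/m².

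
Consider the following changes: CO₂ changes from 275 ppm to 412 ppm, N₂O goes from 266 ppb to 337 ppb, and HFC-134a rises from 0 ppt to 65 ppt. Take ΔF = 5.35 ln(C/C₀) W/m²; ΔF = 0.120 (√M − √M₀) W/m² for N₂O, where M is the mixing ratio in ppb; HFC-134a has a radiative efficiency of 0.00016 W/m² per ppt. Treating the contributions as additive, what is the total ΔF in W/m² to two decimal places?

ΔF = 2.42 W/m²

CO₂: 5.35 × ln(412/275) = 5.35 × ln(1.49818) = 5.35 × 0.40425 = 2.1627 W/m².
N₂O: 0.120 × (√337 − √266) = 0.120 × (18.3576 − 16.3095) = 0.120 × 2.0481 = 0.2458 W/m².
HFC-134a: ΔF = 0.00016 × (65 − 0) = 0.00016 × 65 = 0.0104 W/m².
Total ΔF = 2.1627 + 0.2458 + 0.0104 = 2.4189 W/m².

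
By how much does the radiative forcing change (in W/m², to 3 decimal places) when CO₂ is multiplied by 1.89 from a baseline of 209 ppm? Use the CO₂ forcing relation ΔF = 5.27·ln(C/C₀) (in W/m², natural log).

ΔF = 3.355 W/m²

ΔF = 5.27 × ln(1.89) = 5.27 × 0.63658 = 3.3548 W/m².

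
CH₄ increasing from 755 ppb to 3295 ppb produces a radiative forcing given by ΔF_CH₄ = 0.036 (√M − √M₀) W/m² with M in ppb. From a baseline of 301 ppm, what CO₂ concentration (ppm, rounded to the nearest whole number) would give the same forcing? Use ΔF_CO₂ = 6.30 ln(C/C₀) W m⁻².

C ≈ 357 ppm

CH₄ forcing: 0.036 × (√3295 − √755) = 0.036 × (57.4021 − 27.4773) = 0.036 × 29.9248 = 1.07729 W/m².
Set 6.30 ln(C/301) = 1.07729: ln(C/301) = 1.07729/6.30 = 0.17100, so C = 301 × e^0.17100 = 301 × 1.18649 = 357.13 ppm.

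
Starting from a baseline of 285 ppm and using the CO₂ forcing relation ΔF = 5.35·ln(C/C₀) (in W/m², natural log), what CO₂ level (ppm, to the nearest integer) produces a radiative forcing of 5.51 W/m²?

C ≈ 798 ppm

Set 5.35 ln(C/285) = 5.51, so ln(C/285) = 5.51/5.35 = 1.02991.
Then C/285 = e^1.02991 = 2.80081, giving C = 285 × 2.80081 = 798.23 ppm.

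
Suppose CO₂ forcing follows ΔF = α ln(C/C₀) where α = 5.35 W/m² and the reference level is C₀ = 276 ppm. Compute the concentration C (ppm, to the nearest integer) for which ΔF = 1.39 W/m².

Set 5.35 ln(C/276) = 1.39, so ln(C/276) = 1.39/5.35 = 0.25981.
Then C/276 = e^0.25981 = 1.29668, giving C = 276 × 1.29668 = 357.88 ppm.

C ≈ 358 ppm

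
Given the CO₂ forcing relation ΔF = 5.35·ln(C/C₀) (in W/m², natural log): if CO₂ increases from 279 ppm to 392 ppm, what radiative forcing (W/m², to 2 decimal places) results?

ΔF = 1.82 W/m²

CO₂: 5.35 × ln(392/279) = 5.35 × ln(1.40502) = 5.35 × 0.34005 = 1.8193 W/m².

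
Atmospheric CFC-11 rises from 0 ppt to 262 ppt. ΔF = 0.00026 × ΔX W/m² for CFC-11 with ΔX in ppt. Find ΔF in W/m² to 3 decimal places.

CFC-11: ΔF = 0.00026 × (262 − 0) = 0.00026 × 262 = 0.0681 W/m².

ΔF = 0.068 W/m²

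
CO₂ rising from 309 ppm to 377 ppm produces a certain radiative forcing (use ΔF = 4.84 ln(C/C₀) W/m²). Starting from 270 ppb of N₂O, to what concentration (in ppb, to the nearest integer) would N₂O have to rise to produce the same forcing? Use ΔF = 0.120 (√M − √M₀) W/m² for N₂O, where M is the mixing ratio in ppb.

CO₂ forcing: 4.84 × ln(377/309) = 4.84 × 0.198904 = 0.96270 W/m².
Set 0.120(√M − √270) = 0.96270: √M = 0.96270/0.120 + √270 = 8.0225 + 16.4317 = 24.4542.
M = (24.4542)² = 598.01 ppb.

M ≈ 598 ppb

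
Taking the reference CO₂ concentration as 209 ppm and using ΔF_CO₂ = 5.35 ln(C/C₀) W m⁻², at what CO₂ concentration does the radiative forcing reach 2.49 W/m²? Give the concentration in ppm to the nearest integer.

C ≈ 333 ppm

Set 5.35 ln(C/209) = 2.49, so ln(C/209) = 2.49/5.35 = 0.46542.
Then C/209 = e^0.46542 = 1.59268, giving C = 209 × 1.59268 = 332.87 ppm.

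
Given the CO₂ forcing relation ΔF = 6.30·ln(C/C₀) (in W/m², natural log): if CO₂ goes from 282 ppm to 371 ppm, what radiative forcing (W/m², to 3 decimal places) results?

CO₂: 6.30 × ln(371/282) = 6.30 × ln(1.31560) = 6.30 × 0.27429 = 1.7280 W/m².

ΔF = 1.728 W/m²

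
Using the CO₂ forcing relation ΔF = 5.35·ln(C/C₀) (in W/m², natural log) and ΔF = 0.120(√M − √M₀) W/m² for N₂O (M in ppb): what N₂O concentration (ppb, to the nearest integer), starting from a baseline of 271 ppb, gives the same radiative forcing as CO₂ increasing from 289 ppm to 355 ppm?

M ≈ 657 ppb

CO₂ forcing: 5.35 × ln(355/289) = 5.35 × 0.205691 = 1.10045 W/m².
Set 0.120(√M − √271) = 1.10045: √M = 1.10045/0.120 + √271 = 9.1704 + 16.4621 = 25.6325.
M = (25.6325)² = 657.03 ppb.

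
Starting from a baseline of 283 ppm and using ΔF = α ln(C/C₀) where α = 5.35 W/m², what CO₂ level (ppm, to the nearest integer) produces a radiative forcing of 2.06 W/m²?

C ≈ 416 ppm

Set 5.35 ln(C/283) = 2.06, so ln(C/283) = 2.06/5.35 = 0.38505.
Then C/283 = e^0.38505 = 1.46969, giving C = 283 × 1.46969 = 415.92 ppm.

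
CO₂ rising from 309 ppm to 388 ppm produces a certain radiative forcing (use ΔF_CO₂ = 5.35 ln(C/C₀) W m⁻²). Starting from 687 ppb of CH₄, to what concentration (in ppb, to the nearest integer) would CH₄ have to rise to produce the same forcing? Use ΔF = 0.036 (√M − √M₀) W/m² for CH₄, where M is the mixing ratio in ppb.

CO₂ forcing: 5.35 × ln(388/309) = 5.35 × 0.227664 = 1.21800 W/m².
Set 0.036(√M − √687) = 1.21800: √M = 1.21800/0.036 + √687 = 33.8333 + 26.2107 = 60.0440.
M = (60.0440)² = 3605.28 ppb.

M ≈ 3605 ppb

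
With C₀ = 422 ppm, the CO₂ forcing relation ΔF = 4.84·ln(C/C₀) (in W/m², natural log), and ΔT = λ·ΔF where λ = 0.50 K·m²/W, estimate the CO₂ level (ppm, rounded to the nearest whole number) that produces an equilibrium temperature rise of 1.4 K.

C ≈ 753 ppm

Required forcing: ΔF = ΔT/λ = 1.4/0.50 = 2.8000 W/m².
Then ln(C/422) = ΔF/4.84 = 2.8000/4.84 = 0.57851.
So C = 422 × e^0.57851 = 422 × 1.78338 = 752.59 ppm.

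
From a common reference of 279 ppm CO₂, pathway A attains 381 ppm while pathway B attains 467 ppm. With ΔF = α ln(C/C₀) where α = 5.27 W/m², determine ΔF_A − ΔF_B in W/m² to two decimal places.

ΔF_A − ΔF_B = -1.07 W/m²

ΔF_A = 5.27 ln(381/279) = 5.27 × 0.31159 = 1.6421 W/m².
ΔF_B = 5.27 ln(467/279) = 5.27 × 0.51512 = 2.7147 W/m².
Difference: 1.6421 − 2.7147 = -1.0726 W/m².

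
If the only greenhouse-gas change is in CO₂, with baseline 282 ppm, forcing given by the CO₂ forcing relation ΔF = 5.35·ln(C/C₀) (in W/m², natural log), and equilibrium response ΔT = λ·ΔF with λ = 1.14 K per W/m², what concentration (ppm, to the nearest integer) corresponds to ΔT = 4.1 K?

Required forcing: ΔF = ΔT/λ = 4.1/1.14 = 3.5965 W/m².
Then ln(C/282) = ΔF/5.35 = 3.5965/5.35 = 0.67224.
So C = 282 × e^0.67224 = 282 × 1.95862 = 552.33 ppm.

C ≈ 552 ppm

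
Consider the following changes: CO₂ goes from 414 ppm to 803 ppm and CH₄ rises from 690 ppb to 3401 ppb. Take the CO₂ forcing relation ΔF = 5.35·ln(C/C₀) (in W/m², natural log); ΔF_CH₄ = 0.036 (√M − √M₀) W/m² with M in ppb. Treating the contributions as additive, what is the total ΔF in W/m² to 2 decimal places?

CO₂: 5.35 × ln(803/414) = 5.35 × ln(1.93961) = 5.35 × 0.66249 = 3.5443 W/m².
CH₄: 0.036 × (√3401 − √690) = 0.036 × (58.3181 − 26.2679) = 0.036 × 32.0502 = 1.1538 W/m².
Total ΔF = 3.5443 + 1.1538 = 4.6981 W/m².

ΔF = 4.70 W/m²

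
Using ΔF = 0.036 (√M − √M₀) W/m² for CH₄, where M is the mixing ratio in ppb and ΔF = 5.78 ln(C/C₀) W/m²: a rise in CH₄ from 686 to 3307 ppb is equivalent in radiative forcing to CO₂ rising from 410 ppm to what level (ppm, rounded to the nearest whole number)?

C ≈ 498 ppm

CH₄ forcing: 0.036 × (√3307 − √686) = 0.036 × (57.5065 − 26.1916) = 0.036 × 31.3149 = 1.12734 W/m².
Set 5.78 ln(C/410) = 1.12734: ln(C/410) = 1.12734/5.78 = 0.19504, so C = 410 × e^0.19504 = 410 × 1.21536 = 498.30 ppm.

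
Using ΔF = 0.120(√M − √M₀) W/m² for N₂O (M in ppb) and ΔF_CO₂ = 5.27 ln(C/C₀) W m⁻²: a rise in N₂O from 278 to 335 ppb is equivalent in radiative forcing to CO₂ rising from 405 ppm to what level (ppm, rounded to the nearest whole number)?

C ≈ 420 ppm

N₂O forcing: 0.120 × (√335 − √278) = 0.120 × (18.3030 − 16.6733) = 0.120 × 1.6297 = 0.19556 W/m².
Set 5.27 ln(C/405) = 0.19556: ln(C/405) = 0.19556/5.27 = 0.03711, so C = 405 × e^0.03711 = 405 × 1.03781 = 420.31 ppm.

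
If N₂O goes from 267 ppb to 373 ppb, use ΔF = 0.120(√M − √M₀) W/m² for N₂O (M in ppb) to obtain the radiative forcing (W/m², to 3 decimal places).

ΔF = 0.357 W/m²

N₂O: 0.120 × (√373 − √267) = 0.120 × (19.3132 − 16.3401) = 0.120 × 2.9731 = 0.3568 W/m².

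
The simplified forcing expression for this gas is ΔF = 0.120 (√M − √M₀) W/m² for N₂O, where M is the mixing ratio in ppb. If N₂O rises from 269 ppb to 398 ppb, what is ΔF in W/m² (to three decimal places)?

ΔF = 0.426 W/m²

N₂O: 0.120 × (√398 − √269) = 0.120 × (19.9499 − 16.4012) = 0.120 × 3.5487 = 0.4258 W/m².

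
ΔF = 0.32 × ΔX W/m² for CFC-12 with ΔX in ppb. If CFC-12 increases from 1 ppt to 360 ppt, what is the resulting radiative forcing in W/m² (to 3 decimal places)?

CFC-12: Δ = 360 − 1 = 359 ppt = 0.359 ppb; ΔF = 0.32 × 0.359 = 0.1149 W/m².

ΔF = 0.115 W/m²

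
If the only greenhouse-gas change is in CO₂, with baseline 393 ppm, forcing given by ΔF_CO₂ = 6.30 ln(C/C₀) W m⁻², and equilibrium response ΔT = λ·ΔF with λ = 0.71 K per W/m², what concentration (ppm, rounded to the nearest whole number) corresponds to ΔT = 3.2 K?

C ≈ 804 ppm

Required forcing: ΔF = ΔT/λ = 3.2/0.71 = 4.5070 W/m².
Then ln(C/393) = ΔF/6.30 = 4.5070/6.30 = 0.71540.
So C = 393 × e^0.71540 = 393 × 2.04500 = 803.69 ppm.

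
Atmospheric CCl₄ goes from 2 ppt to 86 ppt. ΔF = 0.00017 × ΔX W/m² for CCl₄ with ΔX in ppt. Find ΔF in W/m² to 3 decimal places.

CCl₄: ΔF = 0.00017 × (86 − 2) = 0.00017 × 84 = 0.0143 W/m².

ΔF = 0.014 W/m²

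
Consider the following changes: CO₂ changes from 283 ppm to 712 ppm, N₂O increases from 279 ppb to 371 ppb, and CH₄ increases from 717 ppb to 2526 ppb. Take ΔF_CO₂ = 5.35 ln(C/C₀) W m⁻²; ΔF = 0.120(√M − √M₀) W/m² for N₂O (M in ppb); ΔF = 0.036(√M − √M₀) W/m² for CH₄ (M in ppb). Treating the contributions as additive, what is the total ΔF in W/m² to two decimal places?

CO₂: 5.35 × ln(712/283) = 5.35 × ln(2.51590) = 5.35 × 0.92263 = 4.9361 W/m².
N₂O: 0.120 × (√371 − √279) = 0.120 × (19.2614 − 16.7033) = 0.120 × 2.5581 = 0.3070 W/m².
CH₄: 0.036 × (√2526 − √717) = 0.036 × (50.2593 − 26.7769) = 0.036 × 23.4824 = 0.8454 W/m².
Total ΔF = 4.9361 + 0.3070 + 0.8454 = 6.0885 W/m².

ΔF = 6.09 W/m²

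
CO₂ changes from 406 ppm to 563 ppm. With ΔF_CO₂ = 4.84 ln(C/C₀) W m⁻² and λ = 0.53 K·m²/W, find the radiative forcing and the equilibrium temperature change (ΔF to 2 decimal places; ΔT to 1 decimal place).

CO₂: 4.84 × ln(563/406) = 4.84 × ln(1.38670) = 4.84 × 0.32693 = 1.5823 W/m².
ΔT = λ ΔF = 0.53 × 1.58 = 0.8374 K.

ΔF = 1.58 W/m²; ΔT = 0.8 K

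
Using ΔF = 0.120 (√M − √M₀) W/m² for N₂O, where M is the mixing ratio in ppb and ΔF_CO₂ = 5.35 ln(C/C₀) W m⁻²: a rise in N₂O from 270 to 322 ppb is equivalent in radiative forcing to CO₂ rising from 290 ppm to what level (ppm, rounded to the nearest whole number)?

C ≈ 300 ppm

N₂O forcing: 0.120 × (√322 − √270) = 0.120 × (17.9444 − 16.4317) = 0.120 × 1.5127 = 0.18152 W/m².
Set 5.35 ln(C/290) = 0.18152: ln(C/290) = 0.18152/5.35 = 0.03393, so C = 290 × e^0.03393 = 290 × 1.03451 = 300.01 ppm.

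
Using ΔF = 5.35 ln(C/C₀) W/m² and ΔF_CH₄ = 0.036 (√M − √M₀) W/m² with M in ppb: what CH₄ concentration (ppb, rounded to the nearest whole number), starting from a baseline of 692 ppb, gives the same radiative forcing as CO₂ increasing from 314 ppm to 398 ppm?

CO₂ forcing: 5.35 × ln(398/314) = 5.35 × 0.237059 = 1.26827 W/m².
Set 0.036(√M − √692) = 1.26827: √M = 1.26827/0.036 + √692 = 35.2297 + 26.3059 = 61.5356.
M = (61.5356)² = 3786.63 ppb.

M ≈ 3787 ppb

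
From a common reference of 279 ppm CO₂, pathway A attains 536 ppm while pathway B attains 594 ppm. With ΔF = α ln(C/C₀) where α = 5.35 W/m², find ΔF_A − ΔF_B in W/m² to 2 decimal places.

ΔF_A = 5.35 ln(536/279) = 5.35 × 0.65292 = 3.4931 W/m².
ΔF_B = 5.35 ln(594/279) = 5.35 × 0.75567 = 4.0428 W/m².
Difference: 3.4931 − 4.0428 = -0.5497 W/m².

ΔF_A − ΔF_B = -0.55 W/m²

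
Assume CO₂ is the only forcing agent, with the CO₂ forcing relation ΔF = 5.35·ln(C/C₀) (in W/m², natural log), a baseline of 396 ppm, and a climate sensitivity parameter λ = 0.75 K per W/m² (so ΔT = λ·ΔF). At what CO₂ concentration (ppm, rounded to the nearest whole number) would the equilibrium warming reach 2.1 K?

Required forcing: ΔF = ΔT/λ = 2.1/0.75 = 2.8000 W/m².
Then ln(C/396) = ΔF/5.35 = 2.8000/5.35 = 0.52336.
So C = 396 × e^0.52336 = 396 × 1.68769 = 668.33 ppm.

C ≈ 668 ppm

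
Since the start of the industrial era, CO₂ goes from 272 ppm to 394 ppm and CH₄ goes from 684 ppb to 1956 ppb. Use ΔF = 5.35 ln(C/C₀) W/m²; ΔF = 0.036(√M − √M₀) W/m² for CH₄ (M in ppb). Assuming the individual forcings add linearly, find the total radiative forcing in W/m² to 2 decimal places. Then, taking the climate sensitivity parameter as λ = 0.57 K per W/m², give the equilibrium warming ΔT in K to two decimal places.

CO₂: 5.35 × ln(394/272) = 5.35 × ln(1.44853) = 5.35 × 0.37055 = 1.9824 W/m².
CH₄: 0.036 × (√1956 − √684) = 0.036 × (44.2267 − 26.1534) = 0.036 × 18.0733 = 0.6506 W/m².
Total ΔF = 1.9824 + 0.6506 = 2.6330 W/m².
ΔT = λ ΔF = 0.57 × 2.63 = 1.4991 K.

ΔF = 2.63 W/m²; ΔT = 1.50 K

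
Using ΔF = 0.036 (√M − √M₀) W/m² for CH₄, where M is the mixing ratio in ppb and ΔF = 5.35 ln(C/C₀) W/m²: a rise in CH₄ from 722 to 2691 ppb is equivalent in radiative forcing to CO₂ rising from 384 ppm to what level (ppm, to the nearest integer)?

C ≈ 454 ppm

CH₄ forcing: 0.036 × (√2691 − √722) = 0.036 × (51.8748 − 26.8701) = 0.036 × 25.0047 = 0.90017 W/m².
Set 5.35 ln(C/384) = 0.90017: ln(C/384) = 0.90017/5.35 = 0.16826, so C = 384 × e^0.16826 = 384 × 1.18324 = 454.36 ppm.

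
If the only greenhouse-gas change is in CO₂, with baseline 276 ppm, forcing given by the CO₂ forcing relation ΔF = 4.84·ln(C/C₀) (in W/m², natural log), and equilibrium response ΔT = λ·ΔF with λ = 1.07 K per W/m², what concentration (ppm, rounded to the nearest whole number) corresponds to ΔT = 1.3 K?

C ≈ 355 ppm

Required forcing: ΔF = ΔT/λ = 1.3/1.07 = 1.2150 W/m².
Then ln(C/276) = ΔF/4.84 = 1.2150/4.84 = 0.25103.
So C = 276 × e^0.25103 = 276 × 1.28535 = 354.76 ppm.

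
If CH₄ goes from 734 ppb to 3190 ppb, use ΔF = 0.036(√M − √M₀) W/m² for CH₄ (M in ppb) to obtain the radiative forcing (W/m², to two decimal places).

ΔF = 1.06 W/m²

CH₄: 0.036 × (√3190 − √734) = 0.036 × (56.4801 − 27.0924) = 0.036 × 29.3877 = 1.0580 W/m².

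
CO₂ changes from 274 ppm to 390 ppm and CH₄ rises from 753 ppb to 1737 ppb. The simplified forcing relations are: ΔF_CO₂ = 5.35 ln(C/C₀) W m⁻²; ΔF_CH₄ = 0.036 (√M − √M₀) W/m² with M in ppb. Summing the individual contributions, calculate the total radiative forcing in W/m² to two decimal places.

CO₂: 5.35 × ln(390/274) = 5.35 × ln(1.42336) = 5.35 × 0.35302 = 1.8887 W/m².
CH₄: 0.036 × (√1737 − √753) = 0.036 × (41.6773 − 27.4408) = 0.036 × 14.2365 = 0.5125 W/m².
Total ΔF = 1.8887 + 0.5125 = 2.4012 W/m².

ΔF = 2.40 W/m²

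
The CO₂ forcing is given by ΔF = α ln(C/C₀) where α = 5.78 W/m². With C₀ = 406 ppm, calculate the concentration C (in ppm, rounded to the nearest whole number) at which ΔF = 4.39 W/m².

Set 5.78 ln(C/406) = 4.39, so ln(C/406) = 4.39/5.78 = 0.75952.
Then C/406 = e^0.75952 = 2.13725, giving C = 406 × 2.13725 = 867.72 ppm.

C ≈ 868 ppm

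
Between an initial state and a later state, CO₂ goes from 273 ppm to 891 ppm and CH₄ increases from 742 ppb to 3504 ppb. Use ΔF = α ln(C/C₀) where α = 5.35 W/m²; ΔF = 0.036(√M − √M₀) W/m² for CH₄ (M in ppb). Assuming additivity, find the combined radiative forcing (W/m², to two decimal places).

CO₂: 5.35 × ln(891/273) = 5.35 × ln(3.26374) = 5.35 × 1.18287 = 6.3284 W/m².
CH₄: 0.036 × (√3504 − √742) = 0.036 × (59.1946 − 27.2397) = 0.036 × 31.9549 = 1.1504 W/m².
Total ΔF = 6.3284 + 1.1504 = 7.4788 W/m².

ΔF = 7.48 W/m²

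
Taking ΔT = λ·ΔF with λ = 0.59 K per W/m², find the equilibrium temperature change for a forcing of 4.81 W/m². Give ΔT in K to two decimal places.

ΔT = λ ΔF = 0.59 × 4.81 = 2.8379 K.

ΔT = 2.84 K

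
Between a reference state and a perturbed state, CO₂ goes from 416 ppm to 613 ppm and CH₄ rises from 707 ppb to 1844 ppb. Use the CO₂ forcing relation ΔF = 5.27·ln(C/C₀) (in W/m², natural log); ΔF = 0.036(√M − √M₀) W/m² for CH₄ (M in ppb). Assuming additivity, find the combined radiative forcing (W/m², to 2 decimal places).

ΔF = 2.63 W/m²

CO₂: 5.27 × ln(613/416) = 5.27 × ln(1.47356) = 5.27 × 0.38768 = 2.0431 W/m².
CH₄: 0.036 × (√1844 − √707) = 0.036 × (42.9418 − 26.5895) = 0.036 × 16.3523 = 0.5887 W/m².
Total ΔF = 2.0431 + 0.5887 = 2.6318 W/m².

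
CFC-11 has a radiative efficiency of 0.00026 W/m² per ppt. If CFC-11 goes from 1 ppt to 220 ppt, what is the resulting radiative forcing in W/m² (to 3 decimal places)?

ΔF = 0.057 W/m²

CFC-11: ΔF = 0.00026 × (220 − 1) = 0.00026 × 219 = 0.0569 W/m².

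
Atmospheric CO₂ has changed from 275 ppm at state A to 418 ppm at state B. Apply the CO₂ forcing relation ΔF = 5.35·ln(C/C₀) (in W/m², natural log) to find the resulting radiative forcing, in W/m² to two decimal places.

CO₂ absorption bands are partially saturated, so forcing scales with the logarithm of the concentration ratio.
CO₂: 5.35 × ln(418/275) = 5.35 × ln(1.52000) = 5.35 × 0.41871 = 2.2401 W/m².

ΔF = 2.24 W/m²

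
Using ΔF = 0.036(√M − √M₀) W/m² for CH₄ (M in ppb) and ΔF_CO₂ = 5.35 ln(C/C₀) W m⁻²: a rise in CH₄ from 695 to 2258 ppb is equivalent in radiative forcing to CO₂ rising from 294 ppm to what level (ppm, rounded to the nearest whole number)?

CH₄ forcing: 0.036 × (√2258 − √695) = 0.036 × (47.5184 − 26.3629) = 0.036 × 21.1555 = 0.76160 W/m².
Set 5.35 ln(C/294) = 0.76160: ln(C/294) = 0.76160/5.35 = 0.14236, so C = 294 × e^0.14236 = 294 × 1.15299 = 338.98 ppm.

C ≈ 339 ppm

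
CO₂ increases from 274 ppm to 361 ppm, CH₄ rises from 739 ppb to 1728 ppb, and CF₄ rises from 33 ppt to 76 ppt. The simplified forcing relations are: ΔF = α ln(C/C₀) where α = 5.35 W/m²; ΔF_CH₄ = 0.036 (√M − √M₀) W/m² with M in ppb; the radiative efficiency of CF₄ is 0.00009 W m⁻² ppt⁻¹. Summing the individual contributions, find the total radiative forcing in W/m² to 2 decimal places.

ΔF = 2.00 W/m²

CO₂: 5.35 × ln(361/274) = 5.35 × ln(1.31752) = 5.35 × 0.27575 = 1.4753 W/m².
CH₄: 0.036 × (√1728 − √739) = 0.036 × (41.5692 − 27.1846) = 0.036 × 14.3846 = 0.5178 W/m².
CF₄: ΔF = 0.00009 × (76 − 33) = 0.00009 × 43 = 0.0039 W/m².
Total ΔF = 1.4753 + 0.5178 + 0.0039 = 1.9970 W/m².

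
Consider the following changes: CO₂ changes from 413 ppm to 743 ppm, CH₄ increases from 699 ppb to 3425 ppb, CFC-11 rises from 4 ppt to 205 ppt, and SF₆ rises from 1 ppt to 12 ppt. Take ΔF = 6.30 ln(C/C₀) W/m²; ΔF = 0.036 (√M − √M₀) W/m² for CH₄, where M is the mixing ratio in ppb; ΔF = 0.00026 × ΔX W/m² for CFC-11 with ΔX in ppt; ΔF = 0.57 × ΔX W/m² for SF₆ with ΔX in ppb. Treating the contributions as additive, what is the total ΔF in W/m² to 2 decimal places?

ΔF = 4.91 W/m²

CO₂: 6.30 × ln(743/413) = 6.30 × ln(1.79903) = 6.30 × 0.58725 = 3.6997 W/m².
CH₄: 0.036 × (√3425 − √699) = 0.036 × (58.5235 − 26.4386) = 0.036 × 32.0849 = 1.1551 W/m².
CFC-11: ΔF = 0.00026 × (205 − 4) = 0.00026 × 201 = 0.0523 W/m².
SF₆: Δ = 12 − 1 = 11 ppt = 0.011 ppb; ΔF = 0.57 × 0.011 = 0.0063 W/m².
Total ΔF = 3.6997 + 1.1551 + 0.0523 + 0.0063 = 4.9134 W/m².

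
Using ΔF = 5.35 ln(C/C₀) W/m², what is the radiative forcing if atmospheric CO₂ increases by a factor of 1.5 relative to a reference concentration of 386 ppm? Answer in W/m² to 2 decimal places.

ΔF = 2.17 W/m²

Because the forcing depends only on the ratio C/C₀, the initial concentration does not enter.
ΔF = 5.35 × ln(1.5) = 5.35 × 0.40547 = 2.1693 W/m².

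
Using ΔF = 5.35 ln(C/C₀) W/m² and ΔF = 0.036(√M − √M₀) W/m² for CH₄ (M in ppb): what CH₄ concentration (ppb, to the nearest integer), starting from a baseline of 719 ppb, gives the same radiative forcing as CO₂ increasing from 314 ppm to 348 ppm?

CO₂ forcing: 5.35 × ln(348/314) = 5.35 × 0.102809 = 0.55003 W/m².
Set 0.036(√M − √719) = 0.55003: √M = 0.55003/0.036 + √719 = 15.2786 + 26.8142 = 42.0928.
M = (42.0928)² = 1771.80 ppb.

M ≈ 1772 ppb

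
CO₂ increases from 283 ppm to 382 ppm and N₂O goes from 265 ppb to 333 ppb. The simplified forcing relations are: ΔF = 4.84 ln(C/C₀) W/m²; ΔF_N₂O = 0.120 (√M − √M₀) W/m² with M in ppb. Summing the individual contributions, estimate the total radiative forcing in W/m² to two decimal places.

ΔF = 1.69 W/m²

CO₂: 4.84 × ln(382/283) = 4.84 × ln(1.34982) = 4.84 × 0.29997 = 1.4519 W/m².
N₂O: 0.120 × (√333 − √265) = 0.120 × (18.2483 − 16.2788) = 0.120 × 1.9695 = 0.2363 W/m².
Total ΔF = 1.4519 + 0.2363 = 1.6882 W/m².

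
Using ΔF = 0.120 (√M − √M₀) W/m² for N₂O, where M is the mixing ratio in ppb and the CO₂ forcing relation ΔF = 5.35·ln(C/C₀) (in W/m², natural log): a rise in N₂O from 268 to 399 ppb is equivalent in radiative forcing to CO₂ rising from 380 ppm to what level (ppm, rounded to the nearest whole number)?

C ≈ 412 ppm

N₂O forcing: 0.120 × (√399 − √268) = 0.120 × (19.9750 − 16.3707) = 0.120 × 3.6043 = 0.43252 W/m².
Set 5.35 ln(C/380) = 0.43252: ln(C/380) = 0.43252/5.35 = 0.08084, so C = 380 × e^0.08084 = 380 × 1.08420 = 412.00 ppm.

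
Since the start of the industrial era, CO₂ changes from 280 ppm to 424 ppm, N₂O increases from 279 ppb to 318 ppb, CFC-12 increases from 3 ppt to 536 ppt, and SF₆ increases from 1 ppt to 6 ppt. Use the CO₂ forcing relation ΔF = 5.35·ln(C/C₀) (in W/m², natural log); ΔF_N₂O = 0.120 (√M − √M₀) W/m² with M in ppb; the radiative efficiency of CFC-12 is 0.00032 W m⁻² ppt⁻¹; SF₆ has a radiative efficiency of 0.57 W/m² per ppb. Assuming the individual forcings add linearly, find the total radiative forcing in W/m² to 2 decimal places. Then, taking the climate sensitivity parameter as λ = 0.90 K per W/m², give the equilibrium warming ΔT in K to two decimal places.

CO₂: 5.35 × ln(424/280) = 5.35 × ln(1.51429) = 5.35 × 0.41495 = 2.2200 W/m².
N₂O: 0.120 × (√318 − √279) = 0.120 × (17.8326 − 16.7033) = 0.120 × 1.1293 = 0.1355 W/m².
CFC-12: ΔF = 0.00032 × (536 − 3) = 0.00032 × 533 = 0.1706 W/m².
SF₆: Δ = 6 − 1 = 5 ppt = 0.005 ppb; ΔF = 0.57 × 0.005 = 0.0029 W/m².
Total ΔF = 2.2200 + 0.1355 + 0.1706 + 0.0029 = 2.5290 W/m².
ΔT = λ ΔF = 0.90 × 2.53 = 2.2770 K.

ΔF = 2.53 W/m²; ΔT = 2.28 K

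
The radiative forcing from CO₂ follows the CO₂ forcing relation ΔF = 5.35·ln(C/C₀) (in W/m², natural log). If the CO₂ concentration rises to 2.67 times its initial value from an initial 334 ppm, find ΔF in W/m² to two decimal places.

ΔF = 5.35 × ln(2.67) = 5.35 × 0.98208 = 5.2541 W/m².

ΔF = 5.25 W/m²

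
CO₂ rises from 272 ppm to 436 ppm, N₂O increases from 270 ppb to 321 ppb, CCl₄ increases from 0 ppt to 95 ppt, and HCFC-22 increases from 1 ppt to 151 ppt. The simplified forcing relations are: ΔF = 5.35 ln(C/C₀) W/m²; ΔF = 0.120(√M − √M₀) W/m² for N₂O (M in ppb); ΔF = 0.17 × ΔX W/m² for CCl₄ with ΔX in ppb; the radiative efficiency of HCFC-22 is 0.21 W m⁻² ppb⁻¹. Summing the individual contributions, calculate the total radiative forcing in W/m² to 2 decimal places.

ΔF = 2.75 W/m²

CO₂: 5.35 × ln(436/272) = 5.35 × ln(1.60294) = 5.35 × 0.47184 = 2.5243 W/m².
N₂O: 0.120 × (√321 − √270) = 0.120 × (17.9165 − 16.4317) = 0.120 × 1.4848 = 0.1782 W/m².
CCl₄: Δ = 95 − 0 = 95 ppt = 0.095 ppb; ΔF = 0.17 × 0.095 = 0.0162 W/m².
HCFC-22: Δ = 151 − 1 = 150 ppt = 0.150 ppb; ΔF = 0.21 × 0.150 = 0.0315 W/m².
Total ΔF = 2.5243 + 0.1782 + 0.0162 + 0.0315 = 2.7502 W/m².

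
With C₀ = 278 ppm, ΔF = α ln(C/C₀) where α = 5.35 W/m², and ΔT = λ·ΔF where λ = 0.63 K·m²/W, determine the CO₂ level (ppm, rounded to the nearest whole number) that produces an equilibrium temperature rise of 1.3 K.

C ≈ 409 ppm

Required forcing: ΔF = ΔT/λ = 1.3/0.63 = 2.0635 W/m².
Then ln(C/278) = ΔF/5.35 = 2.0635/5.35 = 0.38570.
So C = 278 × e^0.38570 = 278 × 1.47064 = 408.84 ppm.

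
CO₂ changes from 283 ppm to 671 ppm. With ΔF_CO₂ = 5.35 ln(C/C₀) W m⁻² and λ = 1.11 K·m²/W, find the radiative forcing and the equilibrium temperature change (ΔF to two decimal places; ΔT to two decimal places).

CO₂: 5.35 × ln(671/283) = 5.35 × ln(2.37102) = 5.35 × 0.86332 = 4.6188 W/m².
ΔT = λ ΔF = 1.11 × 4.62 = 5.1282 K.

ΔF = 4.62 W/m²; ΔT = 5.13 K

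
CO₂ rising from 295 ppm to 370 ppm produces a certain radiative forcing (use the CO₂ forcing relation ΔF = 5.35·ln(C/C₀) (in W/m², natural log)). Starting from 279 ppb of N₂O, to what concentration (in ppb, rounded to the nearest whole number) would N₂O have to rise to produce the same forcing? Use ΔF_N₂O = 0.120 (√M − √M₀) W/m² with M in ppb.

M ≈ 718 ppb

CO₂ forcing: 5.35 × ln(370/295) = 5.35 × 0.226528 = 1.21192 W/m².
Set 0.120(√M − √279) = 1.21192: √M = 1.21192/0.120 + √279 = 10.0993 + 16.7033 = 26.8026.
M = (26.8026)² = 718.38 ppb.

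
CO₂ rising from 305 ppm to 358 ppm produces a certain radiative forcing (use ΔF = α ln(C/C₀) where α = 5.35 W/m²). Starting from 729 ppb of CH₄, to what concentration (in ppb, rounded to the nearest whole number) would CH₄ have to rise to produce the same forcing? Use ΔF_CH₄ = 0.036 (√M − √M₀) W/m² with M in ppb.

M ≈ 2582 ppb

CO₂ forcing: 5.35 × ln(358/305) = 5.35 × 0.160221 = 0.85718 W/m².
Set 0.036(√M − √729) = 0.85718: √M = 0.85718/0.036 + √729 = 23.8106 + 27.0000 = 50.8106.
M = (50.8106)² = 2581.72 ppb.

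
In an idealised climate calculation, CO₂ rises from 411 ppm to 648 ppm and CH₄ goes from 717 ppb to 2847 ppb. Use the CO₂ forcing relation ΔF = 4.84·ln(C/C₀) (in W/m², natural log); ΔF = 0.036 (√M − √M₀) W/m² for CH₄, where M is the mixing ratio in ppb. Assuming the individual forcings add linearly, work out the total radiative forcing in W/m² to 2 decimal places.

CO₂: 4.84 × ln(648/411) = 4.84 × ln(1.57664) = 4.84 × 0.45530 = 2.2037 W/m².
CH₄: 0.036 × (√2847 − √717) = 0.036 × (53.3573 − 26.7769) = 0.036 × 26.5804 = 0.9569 W/m².
Total ΔF = 2.2037 + 0.9569 = 3.1606 W/m².

ΔF = 3.16 W/m²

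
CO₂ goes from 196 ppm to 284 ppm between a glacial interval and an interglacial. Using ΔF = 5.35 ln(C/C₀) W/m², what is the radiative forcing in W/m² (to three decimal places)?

ΔF = 1.984 W/m²

CO₂ absorption bands are partially saturated, so forcing scales with the logarithm of the concentration ratio.
CO₂: 5.35 × ln(284/196) = 5.35 × ln(1.44898) = 5.35 × 0.37086 = 1.9841 W/m².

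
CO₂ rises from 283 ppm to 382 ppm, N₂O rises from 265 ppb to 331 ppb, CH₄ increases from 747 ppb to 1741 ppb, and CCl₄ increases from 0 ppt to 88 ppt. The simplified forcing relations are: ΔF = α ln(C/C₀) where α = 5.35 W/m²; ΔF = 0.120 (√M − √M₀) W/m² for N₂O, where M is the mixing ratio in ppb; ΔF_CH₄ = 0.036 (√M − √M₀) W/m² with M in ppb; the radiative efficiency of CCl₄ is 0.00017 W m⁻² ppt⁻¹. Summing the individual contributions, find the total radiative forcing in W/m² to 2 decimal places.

CO₂: 5.35 × ln(382/283) = 5.35 × ln(1.34982) = 5.35 × 0.29997 = 1.6048 W/m².
N₂O: 0.120 × (√331 − √265) = 0.120 × (18.1934 − 16.2788) = 0.120 × 1.9146 = 0.2298 W/m².
CH₄: 0.036 × (√1741 − √747) = 0.036 × (41.7253 − 27.3313) = 0.036 × 14.3940 = 0.5182 W/m².
CCl₄: ΔF = 0.00017 × (88 − 0) = 0.00017 × 88 = 0.0150 W/m².
Total ΔF = 1.6048 + 0.2298 + 0.5182 + 0.0150 = 2.3678 W/m².

ΔF = 2.37 W/m²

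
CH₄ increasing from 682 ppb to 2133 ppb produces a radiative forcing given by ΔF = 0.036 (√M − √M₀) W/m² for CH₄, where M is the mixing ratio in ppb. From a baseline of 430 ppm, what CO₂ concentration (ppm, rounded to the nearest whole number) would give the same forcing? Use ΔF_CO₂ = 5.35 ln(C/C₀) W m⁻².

CH₄ forcing: 0.036 × (√2133 − √682) = 0.036 × (46.1844 − 26.1151) = 0.036 × 20.0693 = 0.72249 W/m².
Set 5.35 ln(C/430) = 0.72249: ln(C/430) = 0.72249/5.35 = 0.13504, so C = 430 × e^0.13504 = 430 × 1.14458 = 492.17 ppm.

C ≈ 492 ppm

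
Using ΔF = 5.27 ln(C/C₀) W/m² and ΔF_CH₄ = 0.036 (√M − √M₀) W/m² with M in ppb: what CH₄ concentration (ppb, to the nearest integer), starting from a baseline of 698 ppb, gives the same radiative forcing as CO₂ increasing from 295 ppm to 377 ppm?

CO₂ forcing: 5.27 × ln(377/295) = 5.27 × 0.245270 = 1.29257 W/m².
Set 0.036(√M − √698) = 1.29257: √M = 1.29257/0.036 + √698 = 35.9047 + 26.4197 = 62.3244.
M = (62.3244)² = 3884.33 ppb.

M ≈ 3884 ppb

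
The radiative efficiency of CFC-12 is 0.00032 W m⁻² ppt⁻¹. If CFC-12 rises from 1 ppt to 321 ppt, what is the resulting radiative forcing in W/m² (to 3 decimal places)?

ΔF = 0.102 W/m²

CFC-12: ΔF = 0.00032 × (321 − 1) = 0.00032 × 320 = 0.1024 W/m².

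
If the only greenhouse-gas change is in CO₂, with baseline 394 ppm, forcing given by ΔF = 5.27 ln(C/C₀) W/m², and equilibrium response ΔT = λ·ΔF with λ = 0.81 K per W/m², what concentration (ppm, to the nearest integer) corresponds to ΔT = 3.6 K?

C ≈ 916 ppm

Required forcing: ΔF = ΔT/λ = 3.6/0.81 = 4.4444 W/m².
Then ln(C/394) = ΔF/5.27 = 4.4444/5.27 = 0.84334.
So C = 394 × e^0.84334 = 394 × 2.32412 = 915.70 ppm.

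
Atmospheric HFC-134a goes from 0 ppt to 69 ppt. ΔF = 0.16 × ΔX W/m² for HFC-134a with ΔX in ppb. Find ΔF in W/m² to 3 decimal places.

HFC-134a: Δ = 69 − 0 = 69 ppt = 0.069 ppb; ΔF = 0.16 × 0.069 = 0.0110 W/m².

ΔF = 0.011 W/m²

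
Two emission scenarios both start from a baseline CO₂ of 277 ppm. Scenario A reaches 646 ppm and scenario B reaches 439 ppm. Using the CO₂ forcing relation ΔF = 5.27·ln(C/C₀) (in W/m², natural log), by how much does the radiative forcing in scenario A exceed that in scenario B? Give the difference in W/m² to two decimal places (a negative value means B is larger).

ΔF_A = 5.27 ln(646/277) = 5.27 × 0.84678 = 4.4625 W/m².
ΔF_B = 5.27 ln(439/277) = 5.27 × 0.46048 = 2.4267 W/m².
Difference: 4.4625 − 2.4267 = 2.0358 W/m².
(Equivalently, ΔF_A − ΔF_B = 5.27 ln(646/439) = 5.27 × 0.38630 = 2.0358 W/m².)

ΔF_A − ΔF_B = 2.04 W/m²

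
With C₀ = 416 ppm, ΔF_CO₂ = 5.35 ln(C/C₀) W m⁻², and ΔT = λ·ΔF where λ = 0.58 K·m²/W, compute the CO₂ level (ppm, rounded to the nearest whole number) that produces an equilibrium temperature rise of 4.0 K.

C ≈ 1510 ppm

Required forcing: ΔF = ΔT/λ = 4.0/0.58 = 6.8966 W/m².
Then ln(C/416) = ΔF/5.35 = 6.8966/5.35 = 1.28908.
So C = 416 × e^1.28908 = 416 × 3.62945 = 1509.85 ppm.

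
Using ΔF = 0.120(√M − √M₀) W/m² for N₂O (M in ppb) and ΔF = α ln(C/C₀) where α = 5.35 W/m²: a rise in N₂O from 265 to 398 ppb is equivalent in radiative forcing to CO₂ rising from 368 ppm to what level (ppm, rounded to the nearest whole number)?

N₂O forcing: 0.120 × (√398 − √265) = 0.120 × (19.9499 − 16.2788) = 0.120 × 3.6711 = 0.44053 W/m².
Set 5.35 ln(C/368) = 0.44053: ln(C/368) = 0.44053/5.35 = 0.08234, so C = 368 × e^0.08234 = 368 × 1.08582 = 399.58 ppm.

C ≈ 400 ppm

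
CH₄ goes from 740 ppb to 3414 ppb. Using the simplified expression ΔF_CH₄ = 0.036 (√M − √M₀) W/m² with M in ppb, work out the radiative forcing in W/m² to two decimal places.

ΔF = 1.12 W/m²

CH₄: 0.036 × (√3414 − √740) = 0.036 × (58.4294 − 27.2029) = 0.036 × 31.2265 = 1.1242 W/m².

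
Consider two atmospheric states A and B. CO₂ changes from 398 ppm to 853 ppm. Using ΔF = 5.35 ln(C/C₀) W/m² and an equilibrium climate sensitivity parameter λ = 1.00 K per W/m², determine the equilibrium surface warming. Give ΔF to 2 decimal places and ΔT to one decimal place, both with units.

CO₂: 5.35 × ln(853/398) = 5.35 × ln(2.14322) = 5.35 × 0.76231 = 4.0784 W/m².
ΔT = λ ΔF = 1.00 × 4.08 = 4.0800 K.

ΔF = 4.08 W/m²; ΔT = 4.1 K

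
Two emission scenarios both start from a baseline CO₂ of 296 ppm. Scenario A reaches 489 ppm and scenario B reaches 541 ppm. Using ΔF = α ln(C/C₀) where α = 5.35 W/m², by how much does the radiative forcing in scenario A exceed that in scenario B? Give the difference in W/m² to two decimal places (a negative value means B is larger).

ΔF_A − ΔF_B = -0.54 W/m²

ΔF_A = 5.35 ln(489/296) = 5.35 × 0.50200 = 2.6857 W/m².
ΔF_B = 5.35 ln(541/296) = 5.35 × 0.60306 = 3.2264 W/m².
Difference: 2.6857 − 3.2264 = -0.5407 W/m².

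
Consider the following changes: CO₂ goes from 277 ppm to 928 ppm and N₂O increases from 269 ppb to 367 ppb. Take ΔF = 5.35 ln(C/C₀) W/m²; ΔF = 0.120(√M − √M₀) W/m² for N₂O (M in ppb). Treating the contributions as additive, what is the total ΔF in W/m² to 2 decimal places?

ΔF = 6.80 W/m²

CO₂: 5.35 × ln(928/277) = 5.35 × ln(3.35018) = 5.35 × 1.20901 = 6.4682 W/m².
N₂O: 0.120 × (√367 − √269) = 0.120 × (19.1572 − 16.4012) = 0.120 × 2.7560 = 0.3307 W/m².
Total ΔF = 6.4682 + 0.3307 = 6.7989 W/m².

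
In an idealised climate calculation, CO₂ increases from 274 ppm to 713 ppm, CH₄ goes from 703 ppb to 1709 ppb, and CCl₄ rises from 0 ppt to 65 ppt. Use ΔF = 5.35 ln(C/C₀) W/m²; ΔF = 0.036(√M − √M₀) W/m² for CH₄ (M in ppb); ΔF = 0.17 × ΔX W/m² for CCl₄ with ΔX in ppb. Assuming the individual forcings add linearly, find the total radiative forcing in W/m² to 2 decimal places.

CO₂: 5.35 × ln(713/274) = 5.35 × ln(2.60219) = 5.35 × 0.95635 = 5.1165 W/m².
CH₄: 0.036 × (√1709 − √703) = 0.036 × (41.3401 − 26.5141) = 0.036 × 14.8260 = 0.5337 W/m².
CCl₄: Δ = 65 − 0 = 65 ppt = 0.065 ppb; ΔF = 0.17 × 0.065 = 0.0111 W/m².
Total ΔF = 5.1165 + 0.5337 + 0.0111 = 5.6613 W/m².

ΔF = 5.66 W/m²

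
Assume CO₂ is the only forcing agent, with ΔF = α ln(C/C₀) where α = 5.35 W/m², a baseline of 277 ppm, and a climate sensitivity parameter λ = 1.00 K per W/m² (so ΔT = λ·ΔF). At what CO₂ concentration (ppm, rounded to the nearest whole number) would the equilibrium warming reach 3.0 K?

Required forcing: ΔF = ΔT/λ = 3.0/1.00 = 3.0000 W/m².
Then ln(C/277) = ΔF/5.35 = 3.0000/5.35 = 0.56075.
So C = 277 × e^0.56075 = 277 × 1.75199 = 485.30 ppm.

C ≈ 485 ppm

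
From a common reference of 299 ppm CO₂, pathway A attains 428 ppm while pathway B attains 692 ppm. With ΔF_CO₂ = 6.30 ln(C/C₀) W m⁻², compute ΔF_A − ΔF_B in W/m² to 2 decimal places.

ΔF_A = 6.30 ln(428/299) = 6.30 × 0.35868 = 2.2597 W/m².
ΔF_B = 6.30 ln(692/299) = 6.30 × 0.83914 = 5.2866 W/m².
Difference: 2.2597 − 5.2866 = -3.0269 W/m².
(Equivalently, ΔF_A − ΔF_B = 6.30 ln(428/692) = 6.30 × -0.48046 = -3.0269 W/m².)

ΔF_A − ΔF_B = -3.03 W/m²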